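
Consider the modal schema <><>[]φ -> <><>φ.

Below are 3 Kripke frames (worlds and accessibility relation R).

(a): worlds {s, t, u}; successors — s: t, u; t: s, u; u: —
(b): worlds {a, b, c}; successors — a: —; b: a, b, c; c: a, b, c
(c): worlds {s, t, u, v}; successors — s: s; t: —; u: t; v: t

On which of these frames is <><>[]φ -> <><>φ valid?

(c)

This is the axiom for a generalized confluence (Geach) condition; its first-order frame correspondent is forall x forall y (x R^2 y -> exists w (yRw & x R^2 w)).
(a): fails — sR²u but no w with uRw and sR²w.
(b): fails — bR²a but no w with aRw and bR²w.
(c): holds.
Valid on: (c).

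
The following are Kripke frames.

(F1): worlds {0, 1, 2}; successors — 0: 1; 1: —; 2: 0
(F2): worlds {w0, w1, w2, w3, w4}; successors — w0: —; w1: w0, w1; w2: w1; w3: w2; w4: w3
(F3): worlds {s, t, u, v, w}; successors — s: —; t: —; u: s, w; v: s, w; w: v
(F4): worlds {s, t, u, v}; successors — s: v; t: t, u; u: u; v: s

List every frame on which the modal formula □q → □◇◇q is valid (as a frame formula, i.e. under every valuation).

(F4)

Frame correspondent (Sahlqvist): ∀x ∀z (xRz → ∃w (xRw ∧ zR²w)) — i.e. a generalized confluence (Geach) condition.
(F1): fails — 0R1 but no w with 0Rw and 1R²w.
(F2): fails — w1Rw0 but no w with w1Rw and w0R²w.
(F3): fails — uRs but no w* with uRw* and sR²w*.
(F4): ✓.
Valid on: (F4).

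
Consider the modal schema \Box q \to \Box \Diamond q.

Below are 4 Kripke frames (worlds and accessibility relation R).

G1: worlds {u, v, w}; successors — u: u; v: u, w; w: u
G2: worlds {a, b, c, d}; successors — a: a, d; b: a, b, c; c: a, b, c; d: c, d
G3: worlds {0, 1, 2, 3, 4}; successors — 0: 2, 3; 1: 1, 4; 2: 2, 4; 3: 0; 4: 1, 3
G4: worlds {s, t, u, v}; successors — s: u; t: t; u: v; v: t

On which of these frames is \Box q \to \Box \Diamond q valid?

G1, G2

This is the axiom for a generalized confluence (Geach) condition; its first-order frame correspondent is \forall x \forall z (xRz \to \exists w (xRw \wedge zRw)).
G1: satisfies the condition.
G2: satisfies the condition.
G3: fails — 0R3 but no w with 0Rw and 3Rw.
G4: fails — sRu but no w with sRw and uRw.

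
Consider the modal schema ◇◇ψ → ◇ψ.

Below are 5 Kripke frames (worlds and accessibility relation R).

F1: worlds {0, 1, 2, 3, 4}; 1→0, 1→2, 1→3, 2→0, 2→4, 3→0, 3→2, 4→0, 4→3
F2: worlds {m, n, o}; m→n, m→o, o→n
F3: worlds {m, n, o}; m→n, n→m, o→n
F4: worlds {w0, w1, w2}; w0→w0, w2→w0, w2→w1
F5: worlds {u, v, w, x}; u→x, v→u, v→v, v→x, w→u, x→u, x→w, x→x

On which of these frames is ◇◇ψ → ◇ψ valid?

This is the axiom for transitivity; its first-order frame correspondent is ∀x ∀y ∀z (Rxy ∧ Ryz → Rxz).
F1: fails — R32 and R24 but not R34.
F2: ✓.
F3: fails — Rnm and Rmn but not Rnn.
F4: ✓.
F5: fails — Rwu and Rux but not Rwx.

F2, F4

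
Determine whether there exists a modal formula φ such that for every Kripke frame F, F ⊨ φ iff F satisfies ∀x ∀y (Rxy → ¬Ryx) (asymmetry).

No

Modal frame validity is preserved under surjective bounded morphisms.
The 4-cycle (worlds w0,w1,w2,w3 with w0→w1→w2→w3→w0) is asymmetric. Mapping every world to a single reflexive point • is a surjective bounded morphism, and the reflexive point is not asymmetric (R•• but asymmetry requires ¬R••).
So the class is not modally definable.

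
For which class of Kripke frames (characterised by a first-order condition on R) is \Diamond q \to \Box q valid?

This schema is the CD axiom.
It corresponds to partial functionality: \forall x \forall y \forall z (Rxy \wedge Rxz \to y = z).

partial functionality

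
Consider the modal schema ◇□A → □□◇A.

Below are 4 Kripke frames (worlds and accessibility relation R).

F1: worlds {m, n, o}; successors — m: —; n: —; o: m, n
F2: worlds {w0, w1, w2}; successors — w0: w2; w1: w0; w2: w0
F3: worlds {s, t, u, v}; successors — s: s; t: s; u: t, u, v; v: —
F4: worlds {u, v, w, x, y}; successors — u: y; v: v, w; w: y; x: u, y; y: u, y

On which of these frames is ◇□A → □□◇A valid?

F1

This is the axiom for a generalized confluence (Geach) condition; its first-order frame correspondent is ∀x ∀y ∀z ((xRy ∧ xR²z) → ∃w (yRw ∧ zRw)).
F1: satisfies the condition.
F2: fails — w0Rw2, w0R²w0 but no w with w2Rw and w0Rw.
F3: fails — uRt, uR²u but no w with tRw and uRw.
F4: fails — vRv, vR²w but no t with vRt and wRt.
Valid on: F1.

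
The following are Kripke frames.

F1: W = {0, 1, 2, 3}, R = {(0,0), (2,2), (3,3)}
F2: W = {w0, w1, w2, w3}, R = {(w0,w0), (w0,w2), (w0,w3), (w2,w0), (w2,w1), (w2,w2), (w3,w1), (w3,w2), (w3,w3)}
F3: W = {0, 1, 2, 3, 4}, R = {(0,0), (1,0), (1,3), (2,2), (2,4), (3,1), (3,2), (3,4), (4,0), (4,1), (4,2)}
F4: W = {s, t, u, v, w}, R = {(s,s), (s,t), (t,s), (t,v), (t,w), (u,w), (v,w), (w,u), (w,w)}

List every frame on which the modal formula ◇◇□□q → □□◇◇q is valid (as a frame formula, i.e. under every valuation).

F1, F3, F4

The schema corresponds to a generalized confluence (Geach) condition: ∀x ∀y ∀z ((xR²y ∧ xR²z) → ∃w (yR²w ∧ zR²w)).
F1: satisfies the condition.
F2: fails — w0R²w0, w0R²w1 but no w with w0R²w and w1R²w.
F3: satisfies the condition.
F4: satisfies the condition.
Valid on: F1, F3, F4.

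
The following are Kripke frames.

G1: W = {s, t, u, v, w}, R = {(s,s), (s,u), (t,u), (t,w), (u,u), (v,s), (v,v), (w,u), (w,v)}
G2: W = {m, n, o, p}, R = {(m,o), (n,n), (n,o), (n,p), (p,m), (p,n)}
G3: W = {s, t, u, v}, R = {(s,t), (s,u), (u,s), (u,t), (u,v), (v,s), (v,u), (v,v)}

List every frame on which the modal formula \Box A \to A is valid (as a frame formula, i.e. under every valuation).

none

This is the axiom for reflexivity; its first-order frame correspondent is \forall x Rxx.
G1: fails — world t does not see itself.
G2: fails — world m does not see itself.
G3: fails — world s does not see itself.
Valid on no frame.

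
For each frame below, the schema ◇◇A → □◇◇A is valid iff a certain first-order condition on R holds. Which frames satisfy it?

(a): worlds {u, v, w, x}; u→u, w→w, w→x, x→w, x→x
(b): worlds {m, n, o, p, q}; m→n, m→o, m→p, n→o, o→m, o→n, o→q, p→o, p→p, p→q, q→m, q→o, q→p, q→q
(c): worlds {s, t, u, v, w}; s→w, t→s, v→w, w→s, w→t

This is the axiom for a generalized confluence (Geach) condition; its first-order frame correspondent is ∀x ∀y ∀z ((xR²y ∧ xRz) → ∃w (y = w ∧ zR²w)).
(a): satisfies the condition.
(b): fails — mR²o, mRn but no w with o=w and nR²w.
(c): fails — sR²t, sRw but no w* with t=w* and wR²w*.
Valid on: (a).

(a)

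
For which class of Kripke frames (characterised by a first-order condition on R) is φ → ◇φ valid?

reflexivity: ∀x Rxx

This schema is equivalent to the T axiom □φ → φ.
It corresponds to reflexivity: ∀x Rxx.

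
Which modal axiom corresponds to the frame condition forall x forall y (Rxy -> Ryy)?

□(□r → r)

A defining formula is □(□r → r) (the T□ axiom).
Suppose □(□r→r) is valid. Take Rxy and set V(r)={w : Ryw}. Then at y, □r holds; since □(□r→r) at x, □r→r at y, so r at y, i.e. Ryy.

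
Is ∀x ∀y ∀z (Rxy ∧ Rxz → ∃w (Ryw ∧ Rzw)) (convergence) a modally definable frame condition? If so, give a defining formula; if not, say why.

Yes: it is convergence, defined by the .2 schema ◇□p → □◇p.

Yes, by ◇□p → □◇p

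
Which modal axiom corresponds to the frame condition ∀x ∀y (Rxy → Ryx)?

q → □◇q

This is symmetry; the standard corresponding axiom is B: q → □◇q.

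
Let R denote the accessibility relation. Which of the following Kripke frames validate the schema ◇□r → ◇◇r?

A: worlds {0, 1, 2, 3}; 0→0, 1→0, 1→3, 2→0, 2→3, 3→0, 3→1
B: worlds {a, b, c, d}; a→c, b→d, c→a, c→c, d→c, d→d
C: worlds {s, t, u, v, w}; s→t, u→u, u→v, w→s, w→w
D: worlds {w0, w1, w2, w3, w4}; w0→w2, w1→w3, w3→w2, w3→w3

A, B

Frame correspondent (Sahlqvist): ∀x ∀y (xRy → ∃w (yRw ∧ xR²w)) — i.e. a generalized confluence (Geach) condition.
A: ✓.
B: ✓.
C: fails — sRt but no w* with tRw* and sR²w*.
D: fails — w0Rw2 but no w with w2Rw and w0R²w.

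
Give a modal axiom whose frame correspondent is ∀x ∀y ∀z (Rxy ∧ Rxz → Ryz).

◇s → □◇s

This is the Euclidean property; the standard corresponding axiom is 5: ◇s → □◇s.
Suppose ◇s→□◇s is valid. Take Rxy, Rxz and set V(s)={y}. Then ◇s at x, so □◇s at x, so ◇s at z, so some w with Rzw has s; w=y, i.e. Rzy. By symmetry of the argument, Ryz.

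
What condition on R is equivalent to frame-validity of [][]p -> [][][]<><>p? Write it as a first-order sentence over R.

This is a Sahlqvist (Geach-type) schema ◇^0□^2p → □^3◇^2p.
Minimal-valuation argument: fix x; take any y with xR^0y and any z with xR^3z. Set V(p) to the set of worlds R-reachable from y in exactly 2 steps. Then □^2p holds at y, so the antecedent holds at x; validity forces ◇^2p at z, giving a w with zR^2w and yR^2w.
First-order correspondent: forall x forall z (x R^3 z -> exists w (x R^2 w & z R^2 w)).

forall x forall z (x R^3 z -> exists w (x R^2 w & z R^2 w))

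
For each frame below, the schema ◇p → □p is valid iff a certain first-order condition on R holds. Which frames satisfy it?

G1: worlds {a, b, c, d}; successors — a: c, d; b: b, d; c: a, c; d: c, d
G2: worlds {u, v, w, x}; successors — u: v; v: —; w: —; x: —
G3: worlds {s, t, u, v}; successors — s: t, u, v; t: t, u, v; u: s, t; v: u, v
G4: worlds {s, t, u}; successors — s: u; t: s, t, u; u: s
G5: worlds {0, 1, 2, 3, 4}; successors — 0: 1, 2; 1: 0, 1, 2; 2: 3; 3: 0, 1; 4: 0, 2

G2

The schema corresponds to partial functionality: ∀x ∀y ∀z (Rxy ∧ Rxz → y = z).
G1: fails — a sees both c and d.
G2: satisfies the condition.
G3: fails — s sees both t and u.
G4: fails — t sees both s and t.
G5: fails — 0 sees both 1 and 2.
Valid on: G2.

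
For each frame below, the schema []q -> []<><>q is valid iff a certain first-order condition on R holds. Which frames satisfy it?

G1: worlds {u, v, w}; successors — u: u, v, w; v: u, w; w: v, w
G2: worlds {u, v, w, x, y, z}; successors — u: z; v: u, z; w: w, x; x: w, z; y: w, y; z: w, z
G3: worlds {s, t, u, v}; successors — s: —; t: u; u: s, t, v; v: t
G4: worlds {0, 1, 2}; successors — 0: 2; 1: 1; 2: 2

The schema corresponds to a generalized confluence (Geach) condition: forall x forall z (xRz -> exists w (xRw & z R^2 w)).
G1: satisfies the condition.
G2: satisfies the condition.
G3: fails — uRs but no w with uRw and sR²w.
G4: satisfies the condition.
Valid on: G1, G2, G4.

G1, G2, G4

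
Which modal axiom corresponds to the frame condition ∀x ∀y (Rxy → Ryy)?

□(□q → q)

The condition is shift-reflexivity. The T□ schema □(□q → q) defines it.
Suppose □(□q→q) is valid. Take Rxy and set V(q)={w : Ryw}. Then at y, □q holds; since □(□q→q) at x, □q→q at y, so q at y, i.e. Ryy.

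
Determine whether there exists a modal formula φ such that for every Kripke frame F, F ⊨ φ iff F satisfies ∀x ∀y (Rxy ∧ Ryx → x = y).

Modal frame validity is preserved under surjective bounded morphisms.
The 6-cycle (worlds a,b,c,d,e,f with a→b→c→d→e→f→a) is antisymmetric. Sending even-indexed worlds to s and odd-indexed worlds to t is a surjective bounded morphism onto the two-world frame with s↔t, which is not antisymmetric.
Hence antisymmetry is not modally definable.

Not definable by any modal formula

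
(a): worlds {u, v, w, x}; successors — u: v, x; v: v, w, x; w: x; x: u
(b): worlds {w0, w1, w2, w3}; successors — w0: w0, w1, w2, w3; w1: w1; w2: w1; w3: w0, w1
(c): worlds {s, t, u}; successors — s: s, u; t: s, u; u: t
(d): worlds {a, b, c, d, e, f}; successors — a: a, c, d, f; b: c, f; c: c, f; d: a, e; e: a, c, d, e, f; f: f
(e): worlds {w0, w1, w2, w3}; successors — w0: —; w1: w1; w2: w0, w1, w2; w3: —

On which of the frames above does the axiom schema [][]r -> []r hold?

Frame correspondent (Sahlqvist): forall x forall y (Rxy -> exists z (Rxz & Rzy)) — i.e. density.
(a): fails — Rwx but no z with Rwz and Rzx.
(b): satisfies the condition.
(c): fails — Rut but no z with Ruz and Rzt.
(d): satisfies the condition.
(e): satisfies the condition.
Valid on: (b), (d), (e).

(b), (d), (e)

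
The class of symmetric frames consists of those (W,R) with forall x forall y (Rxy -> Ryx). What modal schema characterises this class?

s → □◇s

The condition is symmetry. The B schema s → □◇s defines it.
Suppose s→□◇s is valid. Take Rxy and set V(s)={x}. Then s at x, so □◇s at x, so ◇s at y, so some z with Ryz has s; z=x, i.e. Ryx.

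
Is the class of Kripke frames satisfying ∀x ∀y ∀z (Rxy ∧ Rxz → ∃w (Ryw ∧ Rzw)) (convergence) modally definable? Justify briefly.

Yes: it is convergence, defined by the .2 schema ◇□r → □◇r.

Yes, by ◇□r → □◇r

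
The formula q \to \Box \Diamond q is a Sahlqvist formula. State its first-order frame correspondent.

This is the B axiom.
Its frame correspondent is symmetry — \forall x \forall y (Rxy \to Ryx).

symmetry: \forall x \forall y (Rxy \to Ryx)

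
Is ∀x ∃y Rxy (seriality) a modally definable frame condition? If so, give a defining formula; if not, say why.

Yes, by □q → ◇q

Yes: it is seriality, defined by the D schema □q → ◇q.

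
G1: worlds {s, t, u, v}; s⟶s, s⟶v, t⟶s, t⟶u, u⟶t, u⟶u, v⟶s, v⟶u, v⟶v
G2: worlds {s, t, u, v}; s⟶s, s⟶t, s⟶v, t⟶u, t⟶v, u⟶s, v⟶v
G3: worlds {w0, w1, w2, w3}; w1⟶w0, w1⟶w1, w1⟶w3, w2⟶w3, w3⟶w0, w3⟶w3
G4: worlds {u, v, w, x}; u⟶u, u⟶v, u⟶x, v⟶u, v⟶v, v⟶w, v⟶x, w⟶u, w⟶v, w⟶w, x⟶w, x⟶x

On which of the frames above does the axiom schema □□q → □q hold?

G1, G3, G4

The schema corresponds to density: ∀x ∀y (Rxy → ∃z (Rxz ∧ Rzy)).
G1: holds.
G2: fails — Rtu but no z with Rtz and Rzu.
G3: holds.
G4: holds.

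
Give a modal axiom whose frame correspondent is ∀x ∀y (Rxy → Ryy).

□(□r → r)

This is shift-reflexivity; the standard corresponding axiom is T□: □(□r → r).
Suppose □(□r→r) is valid. Take Rxy and set V(r)={w : Ryw}. Then at y, □r holds; since □(□r→r) at x, □r→r at y, so r at y, i.e. Ryy.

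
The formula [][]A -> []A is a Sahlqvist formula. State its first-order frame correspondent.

Suppose □□A→□A is valid. Take Rxy and set V(A)={w : xR²w}. Then □□A at x, so □A at x, so A at y, i.e. ∃z(Rxz∧Rzy).

density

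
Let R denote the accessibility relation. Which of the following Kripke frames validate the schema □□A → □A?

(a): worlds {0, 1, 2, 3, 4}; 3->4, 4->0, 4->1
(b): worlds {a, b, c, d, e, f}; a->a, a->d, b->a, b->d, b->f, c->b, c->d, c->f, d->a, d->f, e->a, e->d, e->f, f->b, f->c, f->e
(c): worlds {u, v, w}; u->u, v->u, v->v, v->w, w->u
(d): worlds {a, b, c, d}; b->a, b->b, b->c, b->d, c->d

(c)

Frame correspondent (Sahlqvist): ∀x ∀y (Rxy → ∃z (Rxz ∧ Rzy)) — i.e. density.
(a): fails — R34 but no z with R3z and Rz4.
(b): fails — Rfe but no z with Rfz and Rze.
(c): ✓.
(d): fails — Rcd but no z with Rcz and Rzd.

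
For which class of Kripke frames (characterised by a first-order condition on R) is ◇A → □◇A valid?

The Euclidean property

This is the 5 axiom.
It corresponds to the Euclidean property: ∀x ∀y ∀z (Rxy ∧ Rxz → Ryz).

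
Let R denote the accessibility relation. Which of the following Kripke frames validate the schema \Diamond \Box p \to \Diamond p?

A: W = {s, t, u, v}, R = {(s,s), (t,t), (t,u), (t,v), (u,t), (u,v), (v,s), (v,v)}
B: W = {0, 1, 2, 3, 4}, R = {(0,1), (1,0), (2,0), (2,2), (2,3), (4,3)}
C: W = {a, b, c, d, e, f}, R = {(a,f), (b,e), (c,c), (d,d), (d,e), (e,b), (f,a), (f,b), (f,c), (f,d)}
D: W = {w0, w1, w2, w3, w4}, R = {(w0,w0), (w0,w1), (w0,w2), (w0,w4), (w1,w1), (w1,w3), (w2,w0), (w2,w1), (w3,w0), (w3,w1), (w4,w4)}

A, D

The schema corresponds to a generalized confluence (Geach) condition: \forall x \forall y (xRy \to \exists w (yRw \wedge xRw)).
A: ✓.
B: fails — 0R1 but no w with 1Rw and 0Rw.
C: fails — aRf but no w with fRw and aRw.
D: ✓.
Valid on: A, D.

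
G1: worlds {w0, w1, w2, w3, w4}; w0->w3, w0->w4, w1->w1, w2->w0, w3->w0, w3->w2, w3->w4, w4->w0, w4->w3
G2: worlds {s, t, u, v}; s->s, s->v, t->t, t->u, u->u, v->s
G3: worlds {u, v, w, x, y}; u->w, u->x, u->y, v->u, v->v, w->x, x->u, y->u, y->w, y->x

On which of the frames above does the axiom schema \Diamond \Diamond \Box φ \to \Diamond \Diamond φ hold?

The schema corresponds to a generalized confluence (Geach) condition: \forall x \forall y (x R^2 y \to \exists w (yRw \wedge x R^2 w)).
G1: condition met.
G2: condition met.
G3: fails — wR²u but no t with uRt and wR²t.
Valid on: G1, G2.

G1, G2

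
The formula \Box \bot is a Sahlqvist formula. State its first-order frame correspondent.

emptiness of R: \forall x \forall y \neg Rxy

□⊥ is valid iff no world has any successor (otherwise □⊥ fails at any world with one).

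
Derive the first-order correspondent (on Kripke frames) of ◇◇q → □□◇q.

∀x ∀y ∀z ((xR²y ∧ xR²z) → ∃w (y = w ∧ zRw))

This is a Sahlqvist (Geach-type) schema ◇^2□^0q → □^2◇^1q.
First-order correspondent: ∀x ∀y ∀z ((xR²y ∧ xR²z) → ∃w (y = w ∧ zRw)).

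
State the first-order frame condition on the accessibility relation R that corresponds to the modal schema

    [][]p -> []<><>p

This is a Sahlqvist (Geach-type) schema ◇^0□^2p → □^1◇^2p.
First-order correspondent: forall x forall z (xRz -> exists w (x R^2 w & z R^2 w)).

forall x forall z (xRz -> exists w (x R^2 w & z R^2 w))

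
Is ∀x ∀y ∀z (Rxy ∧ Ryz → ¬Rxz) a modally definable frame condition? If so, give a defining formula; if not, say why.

No

Modal frame validity is preserved under surjective bounded morphisms.
The 5-cycle (worlds s,t,u,v,w with s→t→u→v→w→s) is intransitive. Mapping every world to a single reflexive point • is a surjective bounded morphism; the reflexive point is not intransitive (R••∧R•• but R••).
Hence intransitivity is not modally definable.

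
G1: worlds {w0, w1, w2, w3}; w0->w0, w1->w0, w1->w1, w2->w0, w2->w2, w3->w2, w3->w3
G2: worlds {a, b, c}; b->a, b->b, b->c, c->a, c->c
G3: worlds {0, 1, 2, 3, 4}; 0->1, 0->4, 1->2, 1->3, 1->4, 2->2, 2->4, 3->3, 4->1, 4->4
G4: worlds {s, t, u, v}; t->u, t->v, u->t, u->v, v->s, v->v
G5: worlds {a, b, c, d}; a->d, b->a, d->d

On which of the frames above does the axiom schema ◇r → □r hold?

The schema corresponds to partial functionality: ∀x ∀y ∀z (Rxy ∧ Rxz → y = z).
G1: fails — w1 sees both w0 and w1.
G2: fails — b sees both a and b.
G3: fails — 0 sees both 1 and 4.
G4: fails — t sees both u and v.
G5: condition met.
Valid on: G5.

G5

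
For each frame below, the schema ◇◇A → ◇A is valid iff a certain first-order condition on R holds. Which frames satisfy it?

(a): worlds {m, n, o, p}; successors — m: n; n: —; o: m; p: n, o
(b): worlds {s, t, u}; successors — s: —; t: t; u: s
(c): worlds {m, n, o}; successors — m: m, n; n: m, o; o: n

(b)

The schema corresponds to transitivity: ∀x ∀y ∀z (Rxy ∧ Ryz → Rxz).
(a): fails — Rom and Rmn but not Ron.
(b): holds.
(c): fails — Ron and Rno but not Roo.
Valid on: (b).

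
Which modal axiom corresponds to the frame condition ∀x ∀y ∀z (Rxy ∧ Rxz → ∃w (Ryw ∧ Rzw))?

This is convergence; the standard corresponding axiom is .2: ◇□s → □◇s.
Suppose ◇□s→□◇s is valid. Take Rxy, Rxz and set V(s)={w : Ryw}. Then □s at y so ◇□s at x, so □◇s at x, so ◇s at z, giving w with Rzw and Ryw.

◇□s → □◇s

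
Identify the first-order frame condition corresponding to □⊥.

□⊥ is valid iff no world has any successor (otherwise □⊥ fails at any world with one).

emptiness of R: ∀x ∀y ¬Rxy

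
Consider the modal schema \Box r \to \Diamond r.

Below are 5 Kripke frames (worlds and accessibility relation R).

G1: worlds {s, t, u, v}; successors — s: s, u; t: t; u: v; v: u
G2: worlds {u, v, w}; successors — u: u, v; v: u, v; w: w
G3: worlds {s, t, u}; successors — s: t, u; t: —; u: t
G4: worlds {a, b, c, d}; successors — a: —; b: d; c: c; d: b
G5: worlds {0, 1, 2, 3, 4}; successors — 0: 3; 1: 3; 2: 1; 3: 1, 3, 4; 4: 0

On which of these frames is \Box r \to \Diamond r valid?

This is the axiom for seriality; its first-order frame correspondent is \forall x \exists y Rxy.
G1: satisfies the condition.
G2: satisfies the condition.
G3: fails — world t has no successor.
G4: fails — world a has no successor.
G5: satisfies the condition.

G1, G2, G5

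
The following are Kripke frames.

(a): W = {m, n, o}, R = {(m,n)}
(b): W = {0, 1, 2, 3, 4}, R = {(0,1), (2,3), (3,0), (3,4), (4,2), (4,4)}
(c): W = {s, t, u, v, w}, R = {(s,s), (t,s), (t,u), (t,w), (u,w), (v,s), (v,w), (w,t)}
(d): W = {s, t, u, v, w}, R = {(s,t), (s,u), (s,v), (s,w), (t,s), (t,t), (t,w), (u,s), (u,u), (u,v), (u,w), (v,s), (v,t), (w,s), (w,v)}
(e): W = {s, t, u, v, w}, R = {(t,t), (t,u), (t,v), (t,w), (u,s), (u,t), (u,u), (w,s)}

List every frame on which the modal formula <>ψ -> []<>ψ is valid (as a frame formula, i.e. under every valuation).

The schema corresponds to the Euclidean property: forall x forall y forall z (Rxy & Rxz -> Ryz).
(a): fails — Rmn and Rmn but not Rnn.
(b): fails — R01 and R01 but not R11.
(c): fails — Rts and Rtw but not Rsw.
(d): fails — Rsv and Rsv but not Rvv.
(e): fails — Rtv and Rtv but not Rvv.

none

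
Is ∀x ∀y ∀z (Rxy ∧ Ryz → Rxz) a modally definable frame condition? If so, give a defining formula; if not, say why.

The condition is transitivity. A defining modal formula is □r → □□r.
Suppose □r→□□r is valid. Take Rxy, Ryz and set V(r)={w : Rxw}. Then □r at x, so □□r at x, so □r at y, so r at z, i.e. Rxz.

Definable; □r → □□r defines it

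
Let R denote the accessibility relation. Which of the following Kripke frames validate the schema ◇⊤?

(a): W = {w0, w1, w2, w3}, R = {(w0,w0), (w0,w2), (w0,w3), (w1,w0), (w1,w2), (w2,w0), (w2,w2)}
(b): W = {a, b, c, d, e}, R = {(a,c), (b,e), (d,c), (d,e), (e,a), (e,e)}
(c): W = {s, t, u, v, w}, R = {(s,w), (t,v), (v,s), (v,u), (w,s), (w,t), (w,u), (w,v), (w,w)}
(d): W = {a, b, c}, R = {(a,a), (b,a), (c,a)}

This is the axiom for seriality; its first-order frame correspondent is ∀x ∃y Rxy.
(a): fails — world w3 has no successor.
(b): fails — world c has no successor.
(c): fails — world u has no successor.
(d): condition met.
Valid on: (d).

(d)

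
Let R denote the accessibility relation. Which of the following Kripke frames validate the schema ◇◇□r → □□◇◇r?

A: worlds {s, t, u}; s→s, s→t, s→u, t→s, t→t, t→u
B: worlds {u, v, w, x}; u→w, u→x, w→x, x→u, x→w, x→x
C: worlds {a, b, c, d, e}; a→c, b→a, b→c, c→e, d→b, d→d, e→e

The schema corresponds to a generalized confluence (Geach) condition: ∀x ∀y ∀z ((xR²y ∧ xR²z) → ∃w (yRw ∧ zR²w)).
A: fails — sR²s, sR²u but no w with sRw and uR²w.
B: satisfies the condition.
C: fails — dR²a, dR²a but no w with aRw and aR²w.

B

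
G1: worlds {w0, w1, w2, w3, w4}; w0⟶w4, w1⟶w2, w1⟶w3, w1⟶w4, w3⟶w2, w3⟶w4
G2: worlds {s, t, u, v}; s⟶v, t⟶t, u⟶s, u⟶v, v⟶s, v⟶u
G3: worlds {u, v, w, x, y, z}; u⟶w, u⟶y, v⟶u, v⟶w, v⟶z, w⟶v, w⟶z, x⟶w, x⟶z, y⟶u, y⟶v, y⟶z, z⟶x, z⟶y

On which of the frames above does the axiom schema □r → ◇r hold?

The schema corresponds to seriality: ∀x ∃y Rxy.
G1: fails — world w2 has no successor.
G2: satisfies the condition.
G3: satisfies the condition.
Valid on: G2, G3.

G2, G3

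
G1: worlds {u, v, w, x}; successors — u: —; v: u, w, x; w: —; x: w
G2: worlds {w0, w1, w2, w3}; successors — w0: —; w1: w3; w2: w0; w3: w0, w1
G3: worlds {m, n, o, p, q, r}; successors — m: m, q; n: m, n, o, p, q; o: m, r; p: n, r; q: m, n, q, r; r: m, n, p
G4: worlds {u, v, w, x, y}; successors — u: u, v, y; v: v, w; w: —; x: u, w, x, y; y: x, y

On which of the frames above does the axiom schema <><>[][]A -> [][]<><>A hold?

Frame correspondent (Sahlqvist): forall x forall y forall z ((x R^2 y & x R^2 z) -> exists w (y R^2 w & z R^2 w)) — i.e. a generalized confluence (Geach) condition.
G1: fails — vR²w, vR²w but no t with wR²t and wR²t.
G2: fails — w1R²w0, w1R²w0 but no w with w0R²w and w0R²w.
G3: condition met.
G4: fails — uR²u, uR²w but no t with uR²t and wR²t.

G3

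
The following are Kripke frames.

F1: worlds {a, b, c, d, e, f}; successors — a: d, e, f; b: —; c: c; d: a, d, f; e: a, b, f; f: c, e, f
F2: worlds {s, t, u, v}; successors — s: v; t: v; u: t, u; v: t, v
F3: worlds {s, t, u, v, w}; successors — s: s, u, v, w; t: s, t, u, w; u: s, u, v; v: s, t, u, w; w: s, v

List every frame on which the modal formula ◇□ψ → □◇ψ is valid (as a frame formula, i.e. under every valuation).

F3

The schema corresponds to convergence: ∀x ∀y ∀z (Rxy ∧ Rxz → ∃w (Ryw ∧ Rzw)).
F1: fails — Reb and Reb but b and b have no common successor.
F2: fails — Rut and Ruu but t and u have no common successor.
F3: satisfies the condition.
Valid on: F3.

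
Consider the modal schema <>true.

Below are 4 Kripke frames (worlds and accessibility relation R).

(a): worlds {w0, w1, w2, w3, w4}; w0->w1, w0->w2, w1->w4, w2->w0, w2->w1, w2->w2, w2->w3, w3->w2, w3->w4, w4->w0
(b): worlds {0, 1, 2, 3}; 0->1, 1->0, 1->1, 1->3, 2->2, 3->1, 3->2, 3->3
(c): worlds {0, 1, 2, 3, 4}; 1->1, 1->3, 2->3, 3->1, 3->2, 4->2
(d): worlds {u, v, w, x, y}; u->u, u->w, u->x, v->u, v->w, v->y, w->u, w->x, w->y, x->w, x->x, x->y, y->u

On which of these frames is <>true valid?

(a), (b), (d)

Frame correspondent (Sahlqvist): forall x exists y Rxy — i.e. seriality.
(a): holds.
(b): holds.
(c): fails — world 0 has no successor.
(d): holds.
Valid on: (a), (b), (d).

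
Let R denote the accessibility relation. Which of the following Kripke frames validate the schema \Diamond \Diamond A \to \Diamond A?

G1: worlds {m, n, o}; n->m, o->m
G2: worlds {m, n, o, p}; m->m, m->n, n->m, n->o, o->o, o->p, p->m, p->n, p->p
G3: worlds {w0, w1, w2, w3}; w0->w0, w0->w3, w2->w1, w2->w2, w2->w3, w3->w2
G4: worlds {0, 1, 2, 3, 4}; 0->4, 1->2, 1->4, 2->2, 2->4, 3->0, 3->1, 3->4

The schema corresponds to a generalized confluence (Geach) condition: \forall x \forall y (x R^2 y \to \exists w (y = w \wedge xRw)).
G1: satisfies the condition.
G2: fails — mR²o but no w with o=w and mRw.
G3: fails — w0R²w2 but no w with w2=w and w0Rw.
G4: fails — 3R²2 but no w with 2=w and 3Rw.
Valid on: G1.

G1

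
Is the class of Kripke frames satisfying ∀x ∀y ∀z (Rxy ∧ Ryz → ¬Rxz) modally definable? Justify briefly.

If a class were modally definable it would be closed under surjective bounded morphisms (Goldblatt–Thomason).
The 5-cycle (worlds 0,1,2,3,4 with 0→1→2→3→4→0) is intransitive. Mapping every world to a single reflexive point • is a surjective bounded morphism; the reflexive point is not intransitive (R••∧R•• but R••).
So no modal formula (or set of formulas) defines exactly the intransitive frames.

No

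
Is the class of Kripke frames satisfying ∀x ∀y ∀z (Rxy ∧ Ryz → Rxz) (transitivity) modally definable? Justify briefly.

Yes, by □r → □□r

Yes: it is transitivity, defined by the 4 schema □r → □□r.
Suppose □r→□□r is valid. Take Rxy, Ryz and set V(r)={w : Rxw}. Then □r at x, so □□r at x, so □r at y, so r at z, i.e. Rxz.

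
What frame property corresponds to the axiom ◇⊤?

Seriality

◇⊤ holds at w iff w has a successor, so frame-validity of ◇⊤ is exactly seriality. Equivalently via □q → ◇q:
Suppose □q→◇q is valid. At any x set V(q)=W. Then □q at x, so ◇q at x, so x has a successor.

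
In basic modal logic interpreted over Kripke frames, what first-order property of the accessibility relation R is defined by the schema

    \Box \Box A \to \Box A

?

density: \forall x \forall y (Rxy \to \exists z (Rxz \wedge Rzy))

Suppose □□A→□A is valid. Take Rxy and set V(A)={w : xR²w}. Then □□A at x, so □A at x, so A at y, i.e. ∃z(Rxz∧Rzy).
The converse is a direct semantic check.
Frame condition: \forall x \forall y (Rxy \to \exists z (Rxz \wedge Rzy)).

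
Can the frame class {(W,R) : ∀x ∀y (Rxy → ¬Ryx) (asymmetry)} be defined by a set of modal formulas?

Not modally definable

Modal frame validity is preserved under surjective bounded morphisms.
The 4-cycle (worlds a,b,c,d with a→b→c→d→a) is asymmetric. Mapping every world to a single reflexive point • is a surjective bounded morphism, and the reflexive point is not asymmetric (R•• but asymmetry requires ¬R••).
So the class is not modally definable.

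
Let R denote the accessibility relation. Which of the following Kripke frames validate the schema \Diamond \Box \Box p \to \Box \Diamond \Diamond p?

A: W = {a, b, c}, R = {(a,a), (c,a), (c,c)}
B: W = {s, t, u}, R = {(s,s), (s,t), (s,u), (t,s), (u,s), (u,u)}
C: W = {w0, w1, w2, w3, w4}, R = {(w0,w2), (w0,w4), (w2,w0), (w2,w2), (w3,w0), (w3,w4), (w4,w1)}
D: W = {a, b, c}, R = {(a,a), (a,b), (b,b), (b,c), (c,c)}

Frame correspondent (Sahlqvist): \forall x \forall y \forall z ((xRy \wedge xRz) \to \exists w (y R^2 w \wedge z R^2 w)) — i.e. a generalized confluence (Geach) condition.
A: holds.
B: holds.
C: fails — w0Rw2, w0Rw4 but no w with w2R²w and w4R²w.
D: holds.

A, B, D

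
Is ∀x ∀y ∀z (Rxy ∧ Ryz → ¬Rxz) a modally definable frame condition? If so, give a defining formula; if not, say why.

Any modally definable frame class is closed under surjective bounded morphisms.
The 7-cycle (worlds w0,w1,w2,w3,w4,w5,w6 with w0→w1→w2→w3→w4→w5→w6→w0) is intransitive. Mapping every world to a single reflexive point • is a surjective bounded morphism; the reflexive point is not intransitive (R••∧R•• but R••).
So no modal formula (or set of formulas) defines exactly the intransitive frames.

No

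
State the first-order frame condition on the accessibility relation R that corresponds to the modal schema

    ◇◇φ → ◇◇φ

This is a Sahlqvist (Geach-type) schema ◇^2□^0φ → □^0◇^2φ.
First-order correspondent: ∀x ∀y (xR²y → ∃w (y = w ∧ xR²w)).

∀x ∀y (xR²y → ∃w (y = w ∧ xR²w))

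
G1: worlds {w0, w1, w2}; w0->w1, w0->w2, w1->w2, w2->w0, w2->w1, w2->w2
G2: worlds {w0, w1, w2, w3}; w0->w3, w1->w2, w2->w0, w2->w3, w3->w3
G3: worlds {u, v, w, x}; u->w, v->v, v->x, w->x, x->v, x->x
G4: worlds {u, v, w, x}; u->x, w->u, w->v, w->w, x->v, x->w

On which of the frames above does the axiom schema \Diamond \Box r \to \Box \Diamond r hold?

This is the axiom for convergence; its first-order frame correspondent is \forall x \forall y \forall z (Rxy \wedge Rxz \to \exists w (Ryw \wedge Rzw)).
G1: ✓.
G2: ✓.
G3: ✓.
G4: fails — Rww and Rwu but w and u have no common successor.
Valid on: G1, G2, G3.

G1, G2, G3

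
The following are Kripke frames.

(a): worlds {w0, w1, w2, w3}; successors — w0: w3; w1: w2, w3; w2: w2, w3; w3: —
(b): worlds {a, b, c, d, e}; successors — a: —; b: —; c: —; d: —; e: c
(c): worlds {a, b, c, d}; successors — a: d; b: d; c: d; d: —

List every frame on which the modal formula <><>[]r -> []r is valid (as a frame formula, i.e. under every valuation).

The schema corresponds to a generalized confluence (Geach) condition: forall x forall y forall z ((x R^2 y & xRz) -> exists w (yRw & z = w)).
(a): fails — w1R²w3, w1Rw2 but no w with w3Rw and w2=w.
(b): satisfies the condition.
(c): satisfies the condition.

(b), (c)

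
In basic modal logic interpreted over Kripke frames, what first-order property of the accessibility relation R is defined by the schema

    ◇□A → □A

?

Equivalently (dual form): ◇A → □◇A.
Suppose ◇A→□◇A is valid. Take Rxy, Rxz and set V(A)={y}. Then ◇A at x, so □◇A at x, so ◇A at z, so some w with Rzw has A; w=y, i.e. Rzy. By symmetry of the argument, Ryz.

the Euclidean property: ∀x ∀y ∀z (Rxy ∧ Rxz → Ryz)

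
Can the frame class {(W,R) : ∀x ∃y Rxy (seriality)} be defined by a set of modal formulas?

The condition is seriality. A defining modal formula is □p → ◇p.
Suppose □p→◇p is valid. At any x set V(p)=W. Then □p at x, so ◇p at x, so x has a successor.

Definable; □p → ◇p defines it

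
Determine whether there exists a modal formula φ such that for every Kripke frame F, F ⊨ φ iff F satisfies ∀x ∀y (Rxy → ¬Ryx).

Any modally definable frame class is closed under surjective bounded morphisms.
The 4-cycle (worlds w0,w1,w2,w3 with w0→w1→w2→w3→w0) is asymmetric. Mapping every world to a single reflexive point • is a surjective bounded morphism, and the reflexive point is not asymmetric (R•• but asymmetry requires ¬R••).
So no modal formula (or set of formulas) defines exactly the asymmetric frames.

No — not modally definable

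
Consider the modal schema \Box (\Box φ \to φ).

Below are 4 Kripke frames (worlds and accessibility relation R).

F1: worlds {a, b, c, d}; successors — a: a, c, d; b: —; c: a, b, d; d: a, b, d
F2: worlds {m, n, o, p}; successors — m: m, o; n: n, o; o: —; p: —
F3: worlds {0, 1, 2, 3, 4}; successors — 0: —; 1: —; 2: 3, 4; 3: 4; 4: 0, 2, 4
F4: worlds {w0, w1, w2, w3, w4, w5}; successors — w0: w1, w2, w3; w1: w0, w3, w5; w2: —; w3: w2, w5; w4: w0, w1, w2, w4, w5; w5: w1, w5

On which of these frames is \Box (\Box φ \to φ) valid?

This is the axiom for shift-reflexivity; its first-order frame correspondent is \forall x \forall y (Rxy \to Ryy).
F1: fails — Rcb but not Rbb.
F2: fails — Rno but not Roo.
F3: fails — R23 but not R33.
F4: fails — Rw1w0 but not Rw0w0.

none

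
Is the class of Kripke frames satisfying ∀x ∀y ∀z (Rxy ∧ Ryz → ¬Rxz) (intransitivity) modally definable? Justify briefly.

Not definable by any modal formula

If a class were modally definable it would be closed under surjective bounded morphisms (Goldblatt–Thomason).
The 5-cycle (worlds w0,w1,w2,w3,w4 with w0→w1→w2→w3→w4→w0) is intransitive. Mapping every world to a single reflexive point • is a surjective bounded morphism; the reflexive point is not intransitive (R••∧R•• but R••).
Hence intransitivity is not modally definable.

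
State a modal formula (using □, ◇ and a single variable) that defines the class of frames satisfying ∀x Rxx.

This is reflexivity; the standard corresponding axiom is T: □p → p.
Suppose □p→p is valid. At any x set V(p)={w : Rxw}. Then □p holds at x, so p holds at x, i.e. Rxx.

□p → p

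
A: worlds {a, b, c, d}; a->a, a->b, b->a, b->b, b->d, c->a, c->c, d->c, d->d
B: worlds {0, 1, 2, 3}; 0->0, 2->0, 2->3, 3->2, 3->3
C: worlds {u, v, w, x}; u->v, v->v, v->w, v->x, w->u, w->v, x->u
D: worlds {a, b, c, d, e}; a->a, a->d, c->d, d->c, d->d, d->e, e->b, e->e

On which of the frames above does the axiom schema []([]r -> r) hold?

A

Frame correspondent (Sahlqvist): forall x forall y (Rxy -> Ryy) — i.e. shift-reflexivity.
A: condition met.
B: fails — R32 but not R22.
C: fails — Rwu but not Ruu.
D: fails — Reb but not Rbb.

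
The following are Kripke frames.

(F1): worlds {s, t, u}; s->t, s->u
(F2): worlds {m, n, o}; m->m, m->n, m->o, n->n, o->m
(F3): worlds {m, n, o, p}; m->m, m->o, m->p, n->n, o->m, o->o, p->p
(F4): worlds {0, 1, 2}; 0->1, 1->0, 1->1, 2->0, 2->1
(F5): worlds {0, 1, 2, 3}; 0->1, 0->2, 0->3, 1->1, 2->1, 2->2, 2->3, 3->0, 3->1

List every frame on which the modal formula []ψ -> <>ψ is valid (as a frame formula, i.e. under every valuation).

Frame correspondent (Sahlqvist): forall x exists y Rxy — i.e. seriality.
(F1): fails — world t has no successor.
(F2): ✓.
(F3): ✓.
(F4): ✓.
(F5): ✓.

(F2), (F3), (F4), (F5)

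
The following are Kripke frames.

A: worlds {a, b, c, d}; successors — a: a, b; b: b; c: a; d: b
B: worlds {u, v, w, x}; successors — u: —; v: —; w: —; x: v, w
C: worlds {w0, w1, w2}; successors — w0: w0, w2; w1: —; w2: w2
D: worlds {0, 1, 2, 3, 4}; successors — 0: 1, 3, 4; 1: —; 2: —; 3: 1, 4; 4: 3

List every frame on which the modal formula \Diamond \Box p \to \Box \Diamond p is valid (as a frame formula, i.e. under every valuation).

A, C

The schema corresponds to convergence: \forall x \forall y \forall z (Rxy \wedge Rxz \to \exists w (Ryw \wedge Rzw)).
A: holds.
B: fails — Rxw and Rxw but w and w have no common successor.
C: holds.
D: fails — R01 and R01 but 1 and 1 have no common successor.
Valid on: A, C.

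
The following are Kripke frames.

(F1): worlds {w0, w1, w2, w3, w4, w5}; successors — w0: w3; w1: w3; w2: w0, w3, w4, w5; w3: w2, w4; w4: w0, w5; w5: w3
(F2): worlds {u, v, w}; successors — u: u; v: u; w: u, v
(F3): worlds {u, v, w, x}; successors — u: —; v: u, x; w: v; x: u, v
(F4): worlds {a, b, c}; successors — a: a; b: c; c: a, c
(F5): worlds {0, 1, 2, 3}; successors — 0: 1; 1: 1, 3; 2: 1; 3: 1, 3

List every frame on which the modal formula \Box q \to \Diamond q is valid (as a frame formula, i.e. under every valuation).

(F1), (F2), (F4), (F5)

This is the axiom for seriality; its first-order frame correspondent is \forall x \exists y Rxy.
(F1): holds.
(F2): holds.
(F3): fails — world u has no successor.
(F4): holds.
(F5): holds.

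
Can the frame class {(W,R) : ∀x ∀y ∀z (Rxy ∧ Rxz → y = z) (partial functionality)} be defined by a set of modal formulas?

Definable; ◇r → □r defines it

Yes: it is partial functionality, defined by the CD schema ◇r → □r.
Suppose ◇r→□r is valid. Take Rxy, Rxz and set V(r)={y}. Then ◇r at x, so □r at x, so r at z, i.e. z=y.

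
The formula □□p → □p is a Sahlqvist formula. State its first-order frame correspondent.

density: ∀x ∀y (Rxy → ∃z (Rxz ∧ Rzy))

This schema is the C4 axiom.
Its frame correspondent is density — ∀x ∀y (Rxy → ∃z (Rxz ∧ Rzy)).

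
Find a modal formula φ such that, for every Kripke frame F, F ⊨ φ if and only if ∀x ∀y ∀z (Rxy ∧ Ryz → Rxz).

The condition is transitivity. The 4 schema □p → □□p defines it.
Suppose □p→□□p is valid. Take Rxy, Ryz and set V(p)={w : Rxw}. Then □p at x, so □□p at x, so □p at y, so p at z, i.e. Rxz.

□p → □□p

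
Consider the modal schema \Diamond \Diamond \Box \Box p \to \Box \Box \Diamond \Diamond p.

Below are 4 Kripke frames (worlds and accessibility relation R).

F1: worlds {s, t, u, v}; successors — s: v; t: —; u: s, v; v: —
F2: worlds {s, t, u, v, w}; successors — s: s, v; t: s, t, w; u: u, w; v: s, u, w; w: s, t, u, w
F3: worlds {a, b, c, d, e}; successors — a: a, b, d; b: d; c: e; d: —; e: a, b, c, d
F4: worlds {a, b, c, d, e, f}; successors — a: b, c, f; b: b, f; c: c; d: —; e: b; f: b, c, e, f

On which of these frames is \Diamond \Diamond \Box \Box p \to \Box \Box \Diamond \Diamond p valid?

The schema corresponds to a generalized confluence (Geach) condition: \forall x \forall y \forall z ((x R^2 y \wedge x R^2 z) \to \exists w (y R^2 w \wedge z R^2 w)).
F1: fails — uR²v, uR²v but no w with vR²w and vR²w.
F2: condition met.
F3: fails — aR²a, aR²b but no w with aR²w and bR²w.
F4: fails — aR²c, aR²e but no w with cR²w and eR²w.
Valid on: F2.

F2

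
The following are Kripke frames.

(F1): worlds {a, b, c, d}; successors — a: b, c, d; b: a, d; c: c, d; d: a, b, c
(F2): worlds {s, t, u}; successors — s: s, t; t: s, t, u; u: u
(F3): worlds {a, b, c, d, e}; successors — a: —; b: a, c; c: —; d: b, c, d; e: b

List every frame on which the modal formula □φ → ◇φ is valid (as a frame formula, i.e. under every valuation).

Frame correspondent (Sahlqvist): ∀x ∃y Rxy — i.e. seriality.
(F1): holds.
(F2): holds.
(F3): fails — world a has no successor.
Valid on: (F1), (F2).

(F1), (F2)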